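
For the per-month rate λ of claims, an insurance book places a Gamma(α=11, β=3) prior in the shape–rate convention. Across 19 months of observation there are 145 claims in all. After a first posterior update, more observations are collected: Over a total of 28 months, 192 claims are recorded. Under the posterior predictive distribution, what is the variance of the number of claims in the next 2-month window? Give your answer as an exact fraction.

9048/625

Total count 145 over total exposure 19 months.
After the first batch: Gamma(11 + 145, 3 + 19) = Gamma(156, 22).
Total count 192 over total exposure 28 months.
After the second batch: Gamma(156 + 192, 22 + 28) = Gamma(348, 50).
The posterior predictive for a window of length T is Negative Binomial with variance T·α'·(β'+T)/β'² = 2·348·52/2500 = 9048/625.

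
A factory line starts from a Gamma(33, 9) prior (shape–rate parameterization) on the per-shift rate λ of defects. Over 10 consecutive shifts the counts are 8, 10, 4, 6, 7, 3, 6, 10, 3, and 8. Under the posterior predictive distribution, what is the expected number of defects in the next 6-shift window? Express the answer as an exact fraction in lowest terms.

588/19

Total count: 8 + 10 + 4 + 6 + 7 + 3 + 6 + 10 + 3 + 8 = 65.
Total exposure: 10 shifts.
Conjugate update: add total count to the shape and total exposure to the rate, giving Gamma(98, 19).
Predictive mean over a 6-shift window = T·E[λ|data] = 6·98/19 = 588/19.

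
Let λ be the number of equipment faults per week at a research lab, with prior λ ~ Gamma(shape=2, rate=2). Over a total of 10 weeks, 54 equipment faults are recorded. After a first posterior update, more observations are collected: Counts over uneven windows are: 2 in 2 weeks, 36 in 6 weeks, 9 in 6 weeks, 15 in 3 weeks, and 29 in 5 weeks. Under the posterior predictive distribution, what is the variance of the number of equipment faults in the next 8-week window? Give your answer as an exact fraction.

Total count 54 over total exposure 10 weeks.
After the first batch: Gamma(2 + 54, 2 + 10) = Gamma(56, 12).
Total count: 2 + 36 + 9 + 15 + 29 = 91.
Total exposure: 2 + 6 + 6 + 3 + 5 = 22 weeks.
After the second batch: Gamma(56 + 91, 12 + 22) = Gamma(147, 34).
The posterior predictive for a window of length T is Negative Binomial with variance T·α'·(β'+T)/β'² = 8·147·42/1156 = 12348/289.

12348/289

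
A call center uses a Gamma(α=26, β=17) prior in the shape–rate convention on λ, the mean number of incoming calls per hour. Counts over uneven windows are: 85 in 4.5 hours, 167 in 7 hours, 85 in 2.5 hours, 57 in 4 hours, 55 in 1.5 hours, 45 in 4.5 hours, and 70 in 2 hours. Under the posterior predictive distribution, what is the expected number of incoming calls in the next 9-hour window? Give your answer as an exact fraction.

5310/43

Total count: 85 + 167 + 85 + 57 + 55 + 45 + 70 = 564.
Total exposure: 4.5 + 7 + 2.5 + 4 + 1.5 + 4.5 + 2 = 26 hours.
By Gamma–Poisson conjugacy, the posterior is Gamma(α + Σx, β + Σt) = Gamma(26 + 564, 17 + 26) = Gamma(590, 43).
Predictive mean over a 9-hour window = T·E[λ|data] = 9·590/43 = 5310/43.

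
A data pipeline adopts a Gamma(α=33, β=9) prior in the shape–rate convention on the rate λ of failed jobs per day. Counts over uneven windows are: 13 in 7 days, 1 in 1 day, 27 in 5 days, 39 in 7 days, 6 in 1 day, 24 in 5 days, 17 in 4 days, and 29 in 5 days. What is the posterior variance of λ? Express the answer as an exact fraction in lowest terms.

189/1936

Total count: 13 + 1 + 27 + 39 + 6 + 24 + 17 + 29 = 156.
Total exposure: 7 + 1 + 5 + 7 + 1 + 5 + 4 + 5 = 35 days.
Posterior: α' = 33 + 156 = 189, β' = 9 + 35 = 44.
Posterior variance = α'/β'² = 189/1936.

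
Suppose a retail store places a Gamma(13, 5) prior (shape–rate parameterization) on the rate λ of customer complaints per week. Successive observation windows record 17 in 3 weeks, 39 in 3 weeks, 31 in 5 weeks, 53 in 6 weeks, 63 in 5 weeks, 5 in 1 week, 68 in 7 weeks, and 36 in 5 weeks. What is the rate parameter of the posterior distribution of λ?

40

Total count: 17 + 39 + 31 + 53 + 63 + 5 + 68 + 36 = 312.
Total exposure: 3 + 3 + 5 + 6 + 5 + 1 + 7 + 5 = 35 weeks.
The Gamma prior is conjugate for the Poisson rate, so λ | data ~ Gamma(13+312, 5+35) = Gamma(325, 40).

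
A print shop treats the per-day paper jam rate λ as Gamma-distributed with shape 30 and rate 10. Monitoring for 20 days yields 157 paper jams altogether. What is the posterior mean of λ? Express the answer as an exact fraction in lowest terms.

Total count 157 over total exposure 20 days.
Conjugate update: add total count to the shape and total exposure to the rate, giving Gamma(187, 30).
Posterior mean = α'/β' = 187/30.

187/30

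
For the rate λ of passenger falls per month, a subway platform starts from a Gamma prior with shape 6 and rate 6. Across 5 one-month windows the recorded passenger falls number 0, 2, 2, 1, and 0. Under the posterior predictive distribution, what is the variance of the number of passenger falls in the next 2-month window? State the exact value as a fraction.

Total count: 0 + 2 + 2 + 1 + 0 = 5.
Total exposure: 5 months.
The Gamma prior is conjugate for the Poisson rate, so λ | data ~ Gamma(6+5, 6+5) = Gamma(11, 11).
The posterior predictive for a window of length T is Negative Binomial with variance T·α'·(β'+T)/β'² = 2·11·13/121 = 26/11.

26/11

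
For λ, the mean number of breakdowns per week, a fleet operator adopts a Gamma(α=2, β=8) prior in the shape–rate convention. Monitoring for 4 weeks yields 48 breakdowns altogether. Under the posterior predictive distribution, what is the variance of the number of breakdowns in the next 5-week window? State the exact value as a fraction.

2125/72

Total count 48 over total exposure 4 weeks.
Gamma(α, β) with Poisson data over total exposure Σt gives posterior Gamma(α+Σx, β+Σt) = Gamma(50, 12).
The posterior predictive for a window of length T is Negative Binomial with variance T·α'·(β'+T)/β'² = 5·50·17/144 = 2125/72.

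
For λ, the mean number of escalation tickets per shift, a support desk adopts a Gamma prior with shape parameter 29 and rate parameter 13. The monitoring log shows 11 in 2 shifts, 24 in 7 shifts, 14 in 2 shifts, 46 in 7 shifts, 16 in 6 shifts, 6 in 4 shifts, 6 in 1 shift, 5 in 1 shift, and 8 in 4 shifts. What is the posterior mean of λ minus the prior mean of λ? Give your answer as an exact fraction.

Total count: 11 + 24 + 14 + 46 + 16 + 6 + 6 + 5 + 8 = 136.
Total exposure: 2 + 7 + 2 + 7 + 6 + 4 + 1 + 1 + 4 = 34 shifts.
Gamma(α, β) with Poisson data over total exposure Σt gives posterior Gamma(α+Σx, β+Σt) = Gamma(165, 47).
Posterior mean = 165/47 = 165/47; prior mean = 29/13 = 29/13. Difference = 165/47 − 29/13 = 782/611.

782/611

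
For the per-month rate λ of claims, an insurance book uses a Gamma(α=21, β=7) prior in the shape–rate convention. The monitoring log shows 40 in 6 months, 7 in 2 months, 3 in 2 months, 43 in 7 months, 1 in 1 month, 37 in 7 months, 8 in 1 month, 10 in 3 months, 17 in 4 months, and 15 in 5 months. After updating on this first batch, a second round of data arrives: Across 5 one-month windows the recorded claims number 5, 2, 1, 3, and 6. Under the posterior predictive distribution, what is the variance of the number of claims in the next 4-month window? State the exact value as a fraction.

11826/625

Total count: 40 + 7 + 3 + 43 + 1 + 37 + 8 + 10 + 17 + 15 = 181.
Total exposure: 6 + 2 + 2 + 7 + 1 + 7 + 1 + 3 + 4 + 5 = 38 months.
After the first batch: Gamma(21 + 181, 7 + 38) = Gamma(202, 45).
Total count: 5 + 2 + 1 + 3 + 6 = 17.
Total exposure: 5 months.
After the second batch: Gamma(202 + 17, 45 + 5) = Gamma(219, 50).
The posterior predictive for a window of length T is Negative Binomial with variance T·α'·(β'+T)/β'² = 4·219·54/2500 = 11826/625.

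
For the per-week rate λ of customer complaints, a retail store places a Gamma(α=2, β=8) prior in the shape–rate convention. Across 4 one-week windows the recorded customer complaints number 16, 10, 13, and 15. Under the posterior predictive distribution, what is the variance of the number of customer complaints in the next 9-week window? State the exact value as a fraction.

Total count: 16 + 10 + 13 + 15 = 54.
Total exposure: 4 weeks.
Conjugate update: add total count to the shape and total exposure to the rate, giving Gamma(56, 12).
The posterior predictive for a window of length T is Negative Binomial with variance T·α'·(β'+T)/β'² = 9·56·21/144 = 147/2.

147/2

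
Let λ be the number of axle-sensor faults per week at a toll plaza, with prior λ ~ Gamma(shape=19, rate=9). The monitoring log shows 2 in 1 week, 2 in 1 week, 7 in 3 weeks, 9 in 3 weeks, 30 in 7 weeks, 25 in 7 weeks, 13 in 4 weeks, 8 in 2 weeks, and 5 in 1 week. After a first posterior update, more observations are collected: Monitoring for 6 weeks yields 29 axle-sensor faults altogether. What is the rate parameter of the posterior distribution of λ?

Total count: 2 + 2 + 7 + 9 + 30 + 25 + 13 + 8 + 5 = 101.
Total exposure: 1 + 1 + 3 + 3 + 7 + 7 + 4 + 2 + 1 = 29 weeks.
After the first batch: Gamma(19 + 101, 9 + 29) = Gamma(120, 38).
Total count 29 over total exposure 6 weeks.
After the second batch: Gamma(120 + 29, 38 + 6) = Gamma(149, 44).

44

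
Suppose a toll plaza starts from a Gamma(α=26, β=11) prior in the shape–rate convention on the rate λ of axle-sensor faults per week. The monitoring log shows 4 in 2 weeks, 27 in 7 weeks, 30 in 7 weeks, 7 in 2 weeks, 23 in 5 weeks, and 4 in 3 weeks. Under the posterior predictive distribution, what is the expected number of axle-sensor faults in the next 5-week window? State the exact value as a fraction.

Total count: 4 + 27 + 30 + 7 + 23 + 4 = 95.
Total exposure: 2 + 7 + 7 + 2 + 5 + 3 = 26 weeks.
Gamma(α, β) with Poisson data over total exposure Σt gives posterior Gamma(α+Σx, β+Σt) = Gamma(121, 37).
Predictive mean over a 5-week window = T·E[λ|data] = 5·121/37 = 605/37.

605/37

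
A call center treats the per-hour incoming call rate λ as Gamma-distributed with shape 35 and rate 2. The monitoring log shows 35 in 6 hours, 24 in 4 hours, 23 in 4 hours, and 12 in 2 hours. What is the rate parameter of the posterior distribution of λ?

18

Total count: 35 + 24 + 23 + 12 = 94.
Total exposure: 6 + 4 + 4 + 2 = 16 hours.
Posterior: α' = 35 + 94 = 129, β' = 2 + 16 = 18.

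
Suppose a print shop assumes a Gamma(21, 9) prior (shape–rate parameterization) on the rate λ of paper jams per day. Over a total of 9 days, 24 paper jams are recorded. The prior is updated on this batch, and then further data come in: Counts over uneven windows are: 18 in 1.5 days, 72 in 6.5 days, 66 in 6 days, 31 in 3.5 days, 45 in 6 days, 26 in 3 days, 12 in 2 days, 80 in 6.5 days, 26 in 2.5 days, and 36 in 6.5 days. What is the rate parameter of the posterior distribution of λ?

Total count 24 over total exposure 9 days.
After the first batch: Gamma(21 + 24, 9 + 9) = Gamma(45, 18).
Total count: 18 + 72 + 66 + 31 + 45 + 26 + 12 + 80 + 26 + 36 = 412.
Total exposure: 1.5 + 6.5 + 6 + 3.5 + 6 + 3 + 2 + 6.5 + 2.5 + 6.5 = 44 days.
After the second batch: Gamma(45 + 412, 18 + 44) = Gamma(457, 62).

62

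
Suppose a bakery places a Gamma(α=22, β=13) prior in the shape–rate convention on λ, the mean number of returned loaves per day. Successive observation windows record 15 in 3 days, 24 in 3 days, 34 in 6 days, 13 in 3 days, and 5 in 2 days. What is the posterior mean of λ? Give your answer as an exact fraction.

113/30

Total count: 15 + 24 + 34 + 13 + 5 = 91.
Total exposure: 3 + 3 + 6 + 3 + 2 = 17 days.
Gamma(α, β) with Poisson data over total exposure Σt gives posterior Gamma(α+Σx, β+Σt) = Gamma(113, 30).
Posterior mean = α'/β' = 113/30.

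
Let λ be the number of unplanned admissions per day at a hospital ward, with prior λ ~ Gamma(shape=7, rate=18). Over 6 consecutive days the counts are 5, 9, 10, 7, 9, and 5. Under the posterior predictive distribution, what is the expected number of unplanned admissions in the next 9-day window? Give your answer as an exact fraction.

39/2

Total count: 5 + 9 + 10 + 7 + 9 + 5 = 45.
Total exposure: 6 days.
Gamma(α, β) with Poisson data over total exposure Σt gives posterior Gamma(α+Σx, β+Σt) = Gamma(52, 24).
Predictive mean over a 9-day window = T·E[λ|data] = 9·52/24 = 39/2.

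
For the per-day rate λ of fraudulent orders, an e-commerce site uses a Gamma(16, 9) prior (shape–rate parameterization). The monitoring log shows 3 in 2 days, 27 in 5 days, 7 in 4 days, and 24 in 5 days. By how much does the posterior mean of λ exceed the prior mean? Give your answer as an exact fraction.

293/225

Total count: 3 + 27 + 7 + 24 = 61.
Total exposure: 2 + 5 + 4 + 5 = 16 days.
Posterior: α' = 16 + 61 = 77, β' = 9 + 16 = 25.
Posterior mean = 77/25 = 77/25; prior mean = 16/9 = 16/9. Difference = 77/25 − 16/9 = 293/225.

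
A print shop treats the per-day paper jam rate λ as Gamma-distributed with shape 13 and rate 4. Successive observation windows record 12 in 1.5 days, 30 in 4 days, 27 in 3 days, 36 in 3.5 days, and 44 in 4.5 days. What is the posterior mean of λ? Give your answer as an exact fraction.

324/41

Total count: 12 + 30 + 27 + 36 + 44 = 149.
Total exposure: 1.5 + 4 + 3 + 3.5 + 4.5 = 16.5 days.
Posterior: α' = 13 + 149 = 162, β' = 4 + 16.5 = 41/2.
Posterior mean = α'/β' = 162/(41/2) = 324/41.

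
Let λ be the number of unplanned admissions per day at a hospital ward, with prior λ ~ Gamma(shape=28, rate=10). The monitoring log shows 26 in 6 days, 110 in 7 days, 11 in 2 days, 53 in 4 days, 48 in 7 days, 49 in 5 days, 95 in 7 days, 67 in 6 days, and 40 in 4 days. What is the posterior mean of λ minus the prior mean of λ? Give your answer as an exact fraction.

1823/290

Total count: 26 + 110 + 11 + 53 + 48 + 49 + 95 + 67 + 40 = 499.
Total exposure: 6 + 7 + 2 + 4 + 7 + 5 + 7 + 6 + 4 = 48 days.
Gamma(α, β) with Poisson data over total exposure Σt gives posterior Gamma(α+Σx, β+Σt) = Gamma(527, 58).
Posterior mean = 527/58 = 527/58; prior mean = 28/10 = 14/5. Difference = 527/58 − 14/5 = 1823/290.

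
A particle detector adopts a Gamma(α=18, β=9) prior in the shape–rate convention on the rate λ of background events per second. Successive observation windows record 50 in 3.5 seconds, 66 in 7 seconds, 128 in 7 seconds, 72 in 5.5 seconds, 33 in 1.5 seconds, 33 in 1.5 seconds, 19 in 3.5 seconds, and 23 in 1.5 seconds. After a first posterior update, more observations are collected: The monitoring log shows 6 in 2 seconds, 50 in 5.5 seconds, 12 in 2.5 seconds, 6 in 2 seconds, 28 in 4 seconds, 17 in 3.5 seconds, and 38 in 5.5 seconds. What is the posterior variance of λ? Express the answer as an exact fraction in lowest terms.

599/4225

Total count: 50 + 66 + 128 + 72 + 33 + 33 + 19 + 23 = 424.
Total exposure: 3.5 + 7 + 7 + 5.5 + 1.5 + 1.5 + 3.5 + 1.5 = 31 seconds.
After the first batch: Gamma(18 + 424, 9 + 31) = Gamma(442, 40).
Total count: 6 + 50 + 12 + 6 + 28 + 17 + 38 = 157.
Total exposure: 2 + 5.5 + 2.5 + 2 + 4 + 3.5 + 5.5 = 25 seconds.
After the second batch: Gamma(442 + 157, 40 + 25) = Gamma(599, 65).
Posterior variance = α'/β'² = 599/4225.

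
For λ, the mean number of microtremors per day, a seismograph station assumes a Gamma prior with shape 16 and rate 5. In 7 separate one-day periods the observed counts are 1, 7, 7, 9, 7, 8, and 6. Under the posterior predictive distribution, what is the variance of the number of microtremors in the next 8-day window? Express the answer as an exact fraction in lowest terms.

610/9

Total count: 1 + 7 + 7 + 9 + 7 + 8 + 6 = 45.
Total exposure: 7 days.
Conjugate update: add total count to the shape and total exposure to the rate, giving Gamma(61, 12).
The posterior predictive for a window of length T is Negative Binomial with variance T·α'·(β'+T)/β'² = 8·61·20/144 = 610/9.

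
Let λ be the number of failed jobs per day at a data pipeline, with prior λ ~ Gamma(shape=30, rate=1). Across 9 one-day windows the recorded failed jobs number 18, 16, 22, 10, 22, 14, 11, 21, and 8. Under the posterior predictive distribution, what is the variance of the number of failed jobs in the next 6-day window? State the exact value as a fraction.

Total count: 18 + 16 + 22 + 10 + 22 + 14 + 11 + 21 + 8 = 142.
Total exposure: 9 days.
The Gamma prior is conjugate for the Poisson rate, so λ | data ~ Gamma(30+142, 1+9) = Gamma(172, 10).
The posterior predictive for a window of length T is Negative Binomial with variance T·α'·(β'+T)/β'² = 6·172·16/100 = 4128/25.

4128/25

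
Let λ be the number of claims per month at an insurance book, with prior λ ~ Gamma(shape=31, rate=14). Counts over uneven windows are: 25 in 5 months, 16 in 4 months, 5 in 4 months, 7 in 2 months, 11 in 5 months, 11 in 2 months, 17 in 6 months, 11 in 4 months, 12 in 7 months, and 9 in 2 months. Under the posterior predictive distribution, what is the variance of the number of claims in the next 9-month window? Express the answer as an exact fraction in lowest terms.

17856/605

Total count: 25 + 16 + 5 + 7 + 11 + 11 + 17 + 11 + 12 + 9 = 124.
Total exposure: 5 + 4 + 4 + 2 + 5 + 2 + 6 + 4 + 7 + 2 = 41 months.
By Gamma–Poisson conjugacy, the posterior is Gamma(α + Σx, β + Σt) = Gamma(31 + 124, 14 + 41) = Gamma(155, 55).
The posterior predictive for a window of length T is Negative Binomial with variance T·α'·(β'+T)/β'² = 9·155·64/3025 = 17856/605.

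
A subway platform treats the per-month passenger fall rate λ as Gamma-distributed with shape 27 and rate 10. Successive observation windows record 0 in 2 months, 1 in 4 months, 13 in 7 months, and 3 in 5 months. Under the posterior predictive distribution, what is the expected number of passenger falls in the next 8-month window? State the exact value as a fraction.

Total count: 0 + 1 + 13 + 3 = 17.
Total exposure: 2 + 4 + 7 + 5 = 18 months.
Conjugate update: add total count to the shape and total exposure to the rate, giving Gamma(44, 28).
Predictive mean over an 8-month window = T·E[λ|data] = 8·44/28 = 88/7.

88/7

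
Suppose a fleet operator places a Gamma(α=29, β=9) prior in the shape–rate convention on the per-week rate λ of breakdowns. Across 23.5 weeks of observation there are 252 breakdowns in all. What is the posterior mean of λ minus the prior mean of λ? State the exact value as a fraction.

3173/585

Total count 252 over total exposure 23.5 weeks.
The Gamma prior is conjugate for the Poisson rate, so λ | data ~ Gamma(29+252, 9+23.5) = Gamma(281, 65/2).
Posterior mean = 281/(65/2) = 562/65; prior mean = 29/9 = 29/9. Difference = 562/65 − 29/9 = 3173/585.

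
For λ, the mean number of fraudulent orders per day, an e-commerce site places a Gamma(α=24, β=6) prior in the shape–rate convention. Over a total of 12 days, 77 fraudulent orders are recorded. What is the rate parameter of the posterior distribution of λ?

Total count 77 over total exposure 12 days.
By Gamma–Poisson conjugacy, the posterior is Gamma(α + Σx, β + Σt) = Gamma(24 + 77, 6 + 12) = Gamma(101, 18).

18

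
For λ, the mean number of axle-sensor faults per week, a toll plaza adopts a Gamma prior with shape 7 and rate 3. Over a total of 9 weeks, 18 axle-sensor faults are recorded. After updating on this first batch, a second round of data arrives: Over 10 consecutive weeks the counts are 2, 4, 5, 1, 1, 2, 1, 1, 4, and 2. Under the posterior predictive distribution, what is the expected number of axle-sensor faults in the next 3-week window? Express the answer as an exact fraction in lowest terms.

72/11

Total count 18 over total exposure 9 weeks.
After the first batch: Gamma(7 + 18, 3 + 9) = Gamma(25, 12).
Total count: 2 + 4 + 5 + 1 + 1 + 2 + 1 + 1 + 4 + 2 = 23.
Total exposure: 10 weeks.
After the second batch: Gamma(25 + 23, 12 + 10) = Gamma(48, 22).
Predictive mean over a 3-week window = T·E[λ|data] = 3·48/22 = 72/11.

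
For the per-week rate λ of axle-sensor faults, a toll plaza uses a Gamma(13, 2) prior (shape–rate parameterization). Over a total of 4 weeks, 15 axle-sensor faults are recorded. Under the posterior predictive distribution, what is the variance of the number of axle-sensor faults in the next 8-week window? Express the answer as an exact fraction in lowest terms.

784/9

Total count 15 over total exposure 4 weeks.
Gamma(α, β) with Poisson data over total exposure Σt gives posterior Gamma(α+Σx, β+Σt) = Gamma(28, 6).
The posterior predictive for a window of length T is Negative Binomial with variance T·α'·(β'+T)/β'² = 8·28·14/36 = 784/9.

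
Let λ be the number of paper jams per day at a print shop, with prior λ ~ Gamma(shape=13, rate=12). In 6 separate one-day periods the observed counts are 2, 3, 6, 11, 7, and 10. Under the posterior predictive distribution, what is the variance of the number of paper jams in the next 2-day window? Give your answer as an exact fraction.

Total count: 2 + 3 + 6 + 11 + 7 + 10 = 39.
Total exposure: 6 days.
Posterior: α' = 13 + 39 = 52, β' = 12 + 6 = 18.
The posterior predictive for a window of length T is Negative Binomial with variance T·α'·(β'+T)/β'² = 2·52·20/324 = 520/81.

520/81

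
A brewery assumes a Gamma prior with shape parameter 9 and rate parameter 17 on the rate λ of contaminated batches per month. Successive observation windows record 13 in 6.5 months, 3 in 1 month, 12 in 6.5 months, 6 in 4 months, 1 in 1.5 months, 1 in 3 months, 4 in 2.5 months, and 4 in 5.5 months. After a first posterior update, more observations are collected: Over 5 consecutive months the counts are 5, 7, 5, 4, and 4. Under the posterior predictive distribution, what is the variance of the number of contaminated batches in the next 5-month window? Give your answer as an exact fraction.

1196/147

Total count: 13 + 3 + 12 + 6 + 1 + 1 + 4 + 4 = 44.
Total exposure: 6.5 + 1 + 6.5 + 4 + 1.5 + 3 + 2.5 + 5.5 = 30.5 months.
After the first batch: Gamma(9 + 44, 17 + 30.5) = Gamma(53, 95/2).
Total count: 5 + 7 + 5 + 4 + 4 = 25.
Total exposure: 5 months.
After the second batch: Gamma(53 + 25, 95/2 + 5) = Gamma(78, 105/2).
The posterior predictive for a window of length T is Negative Binomial with variance T·α'·(β'+T)/β'² = 5·78·(115/2)/(11025/4) = 1196/147.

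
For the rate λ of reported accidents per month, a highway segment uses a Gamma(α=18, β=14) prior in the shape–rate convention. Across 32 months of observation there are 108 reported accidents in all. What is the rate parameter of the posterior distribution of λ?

46

Total count 108 over total exposure 32 months.
Posterior: α' = 18 + 108 = 126, β' = 14 + 32 = 46.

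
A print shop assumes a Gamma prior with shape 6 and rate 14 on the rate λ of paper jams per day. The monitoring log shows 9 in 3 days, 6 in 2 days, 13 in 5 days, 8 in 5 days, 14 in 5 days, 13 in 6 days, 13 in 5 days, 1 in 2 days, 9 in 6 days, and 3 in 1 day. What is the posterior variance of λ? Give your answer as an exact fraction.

95/2916

Total count: 9 + 6 + 13 + 8 + 14 + 13 + 13 + 1 + 9 + 3 = 89.
Total exposure: 3 + 2 + 5 + 5 + 5 + 6 + 5 + 2 + 6 + 1 = 40 days.
Conjugate update: add total count to the shape and total exposure to the rate, giving Gamma(95, 54).
Posterior variance = α'/β'² = 95/2916.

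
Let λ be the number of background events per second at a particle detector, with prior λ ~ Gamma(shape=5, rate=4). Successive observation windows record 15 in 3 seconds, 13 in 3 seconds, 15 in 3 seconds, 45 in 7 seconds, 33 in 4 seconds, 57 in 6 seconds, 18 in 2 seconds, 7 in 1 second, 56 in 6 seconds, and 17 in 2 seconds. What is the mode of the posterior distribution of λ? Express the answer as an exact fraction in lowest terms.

280/41

Total count: 15 + 13 + 15 + 45 + 33 + 57 + 18 + 7 + 56 + 17 = 276.
Total exposure: 3 + 3 + 3 + 7 + 4 + 6 + 2 + 1 + 6 + 2 = 37 seconds.
Conjugate update: add total count to the shape and total exposure to the rate, giving Gamma(281, 41).
Posterior mode = (α'−1)/β' = 280/41.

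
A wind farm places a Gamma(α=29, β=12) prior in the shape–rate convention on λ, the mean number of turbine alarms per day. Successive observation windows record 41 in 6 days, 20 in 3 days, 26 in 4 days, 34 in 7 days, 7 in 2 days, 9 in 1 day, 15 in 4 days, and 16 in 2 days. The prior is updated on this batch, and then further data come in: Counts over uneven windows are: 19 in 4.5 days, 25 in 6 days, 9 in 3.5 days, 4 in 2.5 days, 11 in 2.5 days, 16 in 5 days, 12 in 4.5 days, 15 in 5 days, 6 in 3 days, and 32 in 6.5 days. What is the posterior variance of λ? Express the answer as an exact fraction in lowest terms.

173/3528

Total count: 41 + 20 + 26 + 34 + 7 + 9 + 15 + 16 = 168.
Total exposure: 6 + 3 + 4 + 7 + 2 + 1 + 4 + 2 = 29 days.
After the first batch: Gamma(29 + 168, 12 + 29) = Gamma(197, 41).
Total count: 19 + 25 + 9 + 4 + 11 + 16 + 12 + 15 + 6 + 32 = 149.
Total exposure: 4.5 + 6 + 3.5 + 2.5 + 2.5 + 5 + 4.5 + 5 + 3 + 6.5 = 43 days.
After the second batch: Gamma(197 + 149, 41 + 43) = Gamma(346, 84).
Posterior variance = α'/β'² = 346/7056 = 173/3528.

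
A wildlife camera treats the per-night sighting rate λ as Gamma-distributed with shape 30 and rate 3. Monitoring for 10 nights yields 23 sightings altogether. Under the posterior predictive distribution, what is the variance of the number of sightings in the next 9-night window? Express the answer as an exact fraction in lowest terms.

Total count 23 over total exposure 10 nights.
Gamma(α, β) with Poisson data over total exposure Σt gives posterior Gamma(α+Σx, β+Σt) = Gamma(53, 13).
The posterior predictive for a window of length T is Negative Binomial with variance T·α'·(β'+T)/β'² = 9·53·22/169 = 10494/169.

10494/169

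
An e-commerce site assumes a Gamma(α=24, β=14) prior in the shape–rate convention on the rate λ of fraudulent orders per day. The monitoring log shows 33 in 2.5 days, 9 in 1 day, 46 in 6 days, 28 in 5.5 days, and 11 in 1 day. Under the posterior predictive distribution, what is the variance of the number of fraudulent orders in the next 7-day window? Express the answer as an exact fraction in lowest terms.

39109/900

Total count: 33 + 9 + 46 + 28 + 11 = 127.
Total exposure: 2.5 + 1 + 6 + 5.5 + 1 = 16 days.
Posterior: α' = 24 + 127 = 151, β' = 14 + 16 = 30.
The posterior predictive for a window of length T is Negative Binomial with variance T·α'·(β'+T)/β'² = 7·151·37/900 = 39109/900.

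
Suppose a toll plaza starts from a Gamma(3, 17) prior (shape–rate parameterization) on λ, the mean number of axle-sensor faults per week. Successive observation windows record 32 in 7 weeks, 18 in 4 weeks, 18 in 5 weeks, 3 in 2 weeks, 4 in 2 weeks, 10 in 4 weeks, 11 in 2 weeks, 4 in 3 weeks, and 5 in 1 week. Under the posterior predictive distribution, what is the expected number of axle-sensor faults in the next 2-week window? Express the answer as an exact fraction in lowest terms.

216/47

Total count: 32 + 18 + 18 + 3 + 4 + 10 + 11 + 4 + 5 = 105.
Total exposure: 7 + 4 + 5 + 2 + 2 + 4 + 2 + 3 + 1 = 30 weeks.
The Gamma prior is conjugate for the Poisson rate, so λ | data ~ Gamma(3+105, 17+30) = Gamma(108, 47).
Predictive mean over a 2-week window = T·E[λ|data] = 2·108/47 = 216/47.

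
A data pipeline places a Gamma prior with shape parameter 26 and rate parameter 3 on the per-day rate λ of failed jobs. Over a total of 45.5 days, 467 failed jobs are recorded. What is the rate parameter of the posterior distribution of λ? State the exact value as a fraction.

97/2

Total count 467 over total exposure 45.5 days.
Posterior: α' = 26 + 467 = 493, β' = 3 + 45.5 = 97/2.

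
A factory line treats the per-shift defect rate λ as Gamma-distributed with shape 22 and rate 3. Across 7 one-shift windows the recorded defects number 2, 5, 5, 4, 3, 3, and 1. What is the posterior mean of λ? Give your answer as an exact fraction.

Total count: 2 + 5 + 5 + 4 + 3 + 3 + 1 = 23.
Total exposure: 7 shifts.
By Gamma–Poisson conjugacy, the posterior is Gamma(α + Σx, β + Σt) = Gamma(22 + 23, 3 + 7) = Gamma(45, 10).
Posterior mean = α'/β' = 45/10 = 9/2.

9/2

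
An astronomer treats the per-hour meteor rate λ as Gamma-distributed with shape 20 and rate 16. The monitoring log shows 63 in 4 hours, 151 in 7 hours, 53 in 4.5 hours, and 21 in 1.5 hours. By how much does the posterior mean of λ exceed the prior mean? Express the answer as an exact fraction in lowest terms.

97/12

Total count: 63 + 151 + 53 + 21 = 288.
Total exposure: 4 + 7 + 4.5 + 1.5 = 17 hours.
The Gamma prior is conjugate for the Poisson rate, so λ | data ~ Gamma(20+288, 16+17) = Gamma(308, 33).
Posterior mean = 308/33 = 28/3; prior mean = 20/16 = 5/4. Difference = 28/3 − 5/4 = 97/12.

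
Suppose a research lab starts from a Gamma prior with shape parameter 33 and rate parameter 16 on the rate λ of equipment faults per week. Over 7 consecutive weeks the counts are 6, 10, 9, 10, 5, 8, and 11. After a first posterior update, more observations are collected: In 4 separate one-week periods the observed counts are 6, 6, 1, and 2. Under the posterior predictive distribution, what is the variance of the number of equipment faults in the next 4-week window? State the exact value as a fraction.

Total count: 6 + 10 + 9 + 10 + 5 + 8 + 11 = 59.
Total exposure: 7 weeks.
After the first batch: Gamma(33 + 59, 16 + 7) = Gamma(92, 23).
Total count: 6 + 6 + 1 + 2 = 15.
Total exposure: 4 weeks.
After the second batch: Gamma(92 + 15, 23 + 4) = Gamma(107, 27).
The posterior predictive for a window of length T is Negative Binomial with variance T·α'·(β'+T)/β'² = 4·107·31/729 = 13268/729.

13268/729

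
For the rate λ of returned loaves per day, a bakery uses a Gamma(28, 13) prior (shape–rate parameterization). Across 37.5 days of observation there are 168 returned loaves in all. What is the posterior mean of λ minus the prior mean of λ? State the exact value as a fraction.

2268/1313

Total count 168 over total exposure 37.5 days.
Conjugate update: add total count to the shape and total exposure to the rate, giving Gamma(196, 101/2).
Posterior mean = 196/(101/2) = 392/101; prior mean = 28/13 = 28/13. Difference = 392/101 − 28/13 = 2268/1313.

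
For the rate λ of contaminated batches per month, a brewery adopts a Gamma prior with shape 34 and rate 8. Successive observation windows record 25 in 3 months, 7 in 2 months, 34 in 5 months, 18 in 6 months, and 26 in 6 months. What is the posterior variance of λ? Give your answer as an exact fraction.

4/25

Total count: 25 + 7 + 34 + 18 + 26 = 110.
Total exposure: 3 + 2 + 5 + 6 + 6 = 22 months.
Conjugate update: add total count to the shape and total exposure to the rate, giving Gamma(144, 30).
Posterior variance = α'/β'² = 144/900 = 4/25.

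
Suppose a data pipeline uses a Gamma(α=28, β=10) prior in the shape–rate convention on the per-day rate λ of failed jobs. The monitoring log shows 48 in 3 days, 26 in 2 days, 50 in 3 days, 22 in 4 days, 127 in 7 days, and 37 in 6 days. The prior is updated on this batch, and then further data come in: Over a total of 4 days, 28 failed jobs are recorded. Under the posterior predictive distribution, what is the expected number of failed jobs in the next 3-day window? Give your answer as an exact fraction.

366/13

Total count: 48 + 26 + 50 + 22 + 127 + 37 = 310.
Total exposure: 3 + 2 + 3 + 4 + 7 + 6 = 25 days.
After the first batch: Gamma(28 + 310, 10 + 25) = Gamma(338, 35).
Total count 28 over total exposure 4 days.
After the second batch: Gamma(338 + 28, 35 + 4) = Gamma(366, 39).
Predictive mean over a 3-day window = T·E[λ|data] = 3·366/39 = 366/13.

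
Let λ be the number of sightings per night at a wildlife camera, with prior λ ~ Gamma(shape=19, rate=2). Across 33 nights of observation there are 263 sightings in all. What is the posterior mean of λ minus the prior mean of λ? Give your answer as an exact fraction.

Total count 263 over total exposure 33 nights.
Conjugate update: add total count to the shape and total exposure to the rate, giving Gamma(282, 35).
Posterior mean = 282/35 = 282/35; prior mean = 19/2 = 19/2. Difference = 282/35 − 19/2 = -101/70.

-101/70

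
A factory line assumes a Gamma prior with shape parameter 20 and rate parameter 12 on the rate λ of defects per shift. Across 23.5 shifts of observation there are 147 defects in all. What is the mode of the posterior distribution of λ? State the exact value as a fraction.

332/71

Total count 147 over total exposure 23.5 shifts.
Posterior: α' = 20 + 147 = 167, β' = 12 + 23.5 = 71/2.
Posterior mode = (α'−1)/β' = 166/(71/2) = 332/71.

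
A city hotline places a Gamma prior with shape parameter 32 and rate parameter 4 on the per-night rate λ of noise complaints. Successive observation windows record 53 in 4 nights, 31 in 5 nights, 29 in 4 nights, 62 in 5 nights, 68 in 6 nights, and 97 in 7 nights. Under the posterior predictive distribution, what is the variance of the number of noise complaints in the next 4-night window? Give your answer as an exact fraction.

58032/1225

Total count: 53 + 31 + 29 + 62 + 68 + 97 = 340.
Total exposure: 4 + 5 + 4 + 5 + 6 + 7 = 31 nights.
The Gamma prior is conjugate for the Poisson rate, so λ | data ~ Gamma(32+340, 4+31) = Gamma(372, 35).
The posterior predictive for a window of length T is Negative Binomial with variance T·α'·(β'+T)/β'² = 4·372·39/1225 = 58032/1225.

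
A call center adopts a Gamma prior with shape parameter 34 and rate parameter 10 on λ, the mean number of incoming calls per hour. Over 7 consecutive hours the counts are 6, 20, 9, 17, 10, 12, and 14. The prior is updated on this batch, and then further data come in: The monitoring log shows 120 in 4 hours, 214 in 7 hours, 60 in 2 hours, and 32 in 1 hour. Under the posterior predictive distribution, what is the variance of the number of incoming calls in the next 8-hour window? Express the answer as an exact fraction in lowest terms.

Total count: 6 + 20 + 9 + 17 + 10 + 12 + 14 = 88.
Total exposure: 7 hours.
After the first batch: Gamma(34 + 88, 10 + 7) = Gamma(122, 17).
Total count: 120 + 214 + 60 + 32 = 426.
Total exposure: 4 + 7 + 2 + 1 = 14 hours.
After the second batch: Gamma(122 + 426, 17 + 14) = Gamma(548, 31).
The posterior predictive for a window of length T is Negative Binomial with variance T·α'·(β'+T)/β'² = 8·548·39/961 = 170976/961.

170976/961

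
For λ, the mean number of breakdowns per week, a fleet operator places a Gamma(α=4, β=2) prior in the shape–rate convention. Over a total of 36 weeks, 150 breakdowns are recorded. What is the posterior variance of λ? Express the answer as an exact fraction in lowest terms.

77/722

Total count 150 over total exposure 36 weeks.
The Gamma prior is conjugate for the Poisson rate, so λ | data ~ Gamma(4+150, 2+36) = Gamma(154, 38).
Posterior variance = α'/β'² = 154/1444 = 77/722.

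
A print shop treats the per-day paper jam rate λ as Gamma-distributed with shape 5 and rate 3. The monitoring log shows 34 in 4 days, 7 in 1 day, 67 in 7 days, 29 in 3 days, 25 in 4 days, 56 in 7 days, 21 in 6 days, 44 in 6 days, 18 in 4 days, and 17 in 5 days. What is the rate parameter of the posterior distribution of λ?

50

Total count: 34 + 7 + 67 + 29 + 25 + 56 + 21 + 44 + 18 + 17 = 318.
Total exposure: 4 + 1 + 7 + 3 + 4 + 7 + 6 + 6 + 4 + 5 = 47 days.
The Gamma prior is conjugate for the Poisson rate, so λ | data ~ Gamma(5+318, 3+47) = Gamma(323, 50).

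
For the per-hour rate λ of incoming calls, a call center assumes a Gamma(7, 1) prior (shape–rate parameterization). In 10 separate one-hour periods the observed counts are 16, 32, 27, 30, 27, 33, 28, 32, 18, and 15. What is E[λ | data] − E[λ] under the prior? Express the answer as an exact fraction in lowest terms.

188/11

Total count: 16 + 32 + 27 + 30 + 27 + 33 + 28 + 32 + 18 + 15 = 258.
Total exposure: 10 hours.
By Gamma–Poisson conjugacy, the posterior is Gamma(α + Σx, β + Σt) = Gamma(7 + 258, 1 + 10) = Gamma(265, 11).
Posterior mean = 265/11 = 265/11; prior mean = 7/1 = 7. Difference = 265/11 − 7 = 188/11.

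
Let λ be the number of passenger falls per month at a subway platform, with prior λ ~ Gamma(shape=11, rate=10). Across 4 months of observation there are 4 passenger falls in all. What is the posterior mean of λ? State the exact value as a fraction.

15/14

Total count 4 over total exposure 4 months.
By Gamma–Poisson conjugacy, the posterior is Gamma(α + Σx, β + Σt) = Gamma(11 + 4, 10 + 4) = Gamma(15, 14).
Posterior mean = α'/β' = 15/14.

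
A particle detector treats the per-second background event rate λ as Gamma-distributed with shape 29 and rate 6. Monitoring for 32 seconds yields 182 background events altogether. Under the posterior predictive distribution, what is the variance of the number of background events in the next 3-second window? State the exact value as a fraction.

25953/1444

Total count 182 over total exposure 32 seconds.
By Gamma–Poisson conjugacy, the posterior is Gamma(α + Σx, β + Σt) = Gamma(29 + 182, 6 + 32) = Gamma(211, 38).
The posterior predictive for a window of length T is Negative Binomial with variance T·α'·(β'+T)/β'² = 3·211·41/1444 = 25953/1444.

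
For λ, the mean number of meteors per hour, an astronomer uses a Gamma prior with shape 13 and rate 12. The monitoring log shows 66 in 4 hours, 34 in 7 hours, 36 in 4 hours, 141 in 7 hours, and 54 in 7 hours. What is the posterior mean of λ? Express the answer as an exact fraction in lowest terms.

Total count: 66 + 34 + 36 + 141 + 54 = 331.
Total exposure: 4 + 7 + 4 + 7 + 7 = 29 hours.
Conjugate update: add total count to the shape and total exposure to the rate, giving Gamma(344, 41).
Posterior mean = α'/β' = 344/41.

344/41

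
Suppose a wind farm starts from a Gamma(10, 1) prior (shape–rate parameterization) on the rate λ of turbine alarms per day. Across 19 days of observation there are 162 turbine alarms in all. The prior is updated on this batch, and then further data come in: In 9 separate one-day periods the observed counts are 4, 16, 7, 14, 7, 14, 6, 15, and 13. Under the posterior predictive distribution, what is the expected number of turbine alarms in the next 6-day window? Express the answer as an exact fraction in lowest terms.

1608/29

Total count 162 over total exposure 19 days.
After the first batch: Gamma(10 + 162, 1 + 19) = Gamma(172, 20).
Total count: 4 + 16 + 7 + 14 + 7 + 14 + 6 + 15 + 13 = 96.
Total exposure: 9 days.
After the second batch: Gamma(172 + 96, 20 + 9) = Gamma(268, 29).
Predictive mean over a 6-day window = T·E[λ|data] = 6·268/29 = 1608/29.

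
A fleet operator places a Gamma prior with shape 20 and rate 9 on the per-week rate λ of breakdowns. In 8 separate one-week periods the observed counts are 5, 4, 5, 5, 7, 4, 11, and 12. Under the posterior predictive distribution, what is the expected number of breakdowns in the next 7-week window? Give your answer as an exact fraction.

511/17

Total count: 5 + 4 + 5 + 5 + 7 + 4 + 11 + 12 = 53.
Total exposure: 8 weeks.
Posterior: α' = 20 + 53 = 73, β' = 9 + 8 = 17.
Predictive mean over a 7-week window = T·E[λ|data] = 7·73/17 = 511/17.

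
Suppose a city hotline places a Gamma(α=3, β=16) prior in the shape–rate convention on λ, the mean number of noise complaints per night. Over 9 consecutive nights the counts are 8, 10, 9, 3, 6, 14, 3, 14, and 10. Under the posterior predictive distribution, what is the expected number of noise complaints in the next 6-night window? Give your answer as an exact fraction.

96/5

Total count: 8 + 10 + 9 + 3 + 6 + 14 + 3 + 14 + 10 = 77.
Total exposure: 9 nights.
Posterior: α' = 3 + 77 = 80, β' = 16 + 9 = 25.
Predictive mean over a 6-night window = T·E[λ|data] = 6·80/25 = 96/5.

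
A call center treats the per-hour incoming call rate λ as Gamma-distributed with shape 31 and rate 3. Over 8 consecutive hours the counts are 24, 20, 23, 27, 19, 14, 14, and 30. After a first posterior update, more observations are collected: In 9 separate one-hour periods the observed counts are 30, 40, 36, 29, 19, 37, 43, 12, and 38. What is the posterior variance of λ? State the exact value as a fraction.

243/200

Total count: 24 + 20 + 23 + 27 + 19 + 14 + 14 + 30 = 171.
Total exposure: 8 hours.
After the first batch: Gamma(31 + 171, 3 + 8) = Gamma(202, 11).
Total count: 30 + 40 + 36 + 29 + 19 + 37 + 43 + 12 + 38 = 284.
Total exposure: 9 hours.
After the second batch: Gamma(202 + 284, 11 + 9) = Gamma(486, 20).
Posterior variance = α'/β'² = 486/400 = 243/200.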